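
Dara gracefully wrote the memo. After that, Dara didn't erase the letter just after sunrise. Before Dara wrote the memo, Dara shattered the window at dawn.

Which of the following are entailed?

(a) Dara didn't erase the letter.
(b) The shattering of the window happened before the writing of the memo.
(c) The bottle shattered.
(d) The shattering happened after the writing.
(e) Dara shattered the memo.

(b)

(a) Not entailed — dropping 'just after sunrise' under negation is not valid — the original leaves open that Dara erased the letter some other way.
(b) Entailed — the narrative places the shattering before the writing.
(c) Not entailed — the window is what shattered, not the bottle.
(d) Not entailed — the narrative places the shattering before the writing, not after.
(e) Not entailed — Dara shattered the window, not the memo; the memo belongs to the writing event.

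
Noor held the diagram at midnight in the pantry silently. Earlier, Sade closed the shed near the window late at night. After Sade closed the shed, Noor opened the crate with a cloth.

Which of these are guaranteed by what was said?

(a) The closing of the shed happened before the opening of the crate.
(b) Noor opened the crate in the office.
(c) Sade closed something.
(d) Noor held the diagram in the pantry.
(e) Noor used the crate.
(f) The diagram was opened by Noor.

(a) Entailed — the narrative places the closing before the opening.
(b) Not entailed — 'in the office' adds information not in the original event.
(c) Entailed — the original entails any weakening of itself; this just drops 'late at night', 'near the window' and generalizes the patient.
(d) Entailed — dropping 'silently', 'at midnight' leaves a sub-description the original still satisfies.
(e) Not entailed — the crate is the patient, not an instrument — Noor used a cloth.
(f) Not entailed — Noor opened the crate, not the diagram; the diagram belongs to the holding event.

(a), (c), (d)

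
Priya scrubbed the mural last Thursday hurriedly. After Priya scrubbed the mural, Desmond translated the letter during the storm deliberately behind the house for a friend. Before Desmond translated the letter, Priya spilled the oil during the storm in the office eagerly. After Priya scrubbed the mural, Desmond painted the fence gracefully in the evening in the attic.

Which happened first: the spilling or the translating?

The connectives place the spilling before the translating.

the spilling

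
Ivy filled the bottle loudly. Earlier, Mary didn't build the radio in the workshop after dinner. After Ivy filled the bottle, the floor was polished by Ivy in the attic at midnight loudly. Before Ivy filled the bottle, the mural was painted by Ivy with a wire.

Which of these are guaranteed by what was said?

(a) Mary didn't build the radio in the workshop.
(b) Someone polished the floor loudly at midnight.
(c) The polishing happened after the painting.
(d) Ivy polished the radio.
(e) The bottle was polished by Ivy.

(b), (c)

(a) Not entailed — dropping 'after dinner' under negation is not valid — the original leaves open that Mary built the radio some other way.
(b) Entailed — this follows by dropping conjuncts from the polishing event's description.
(c) Entailed — the narrative places the painting before the polishing.
(d) Not entailed — Ivy polished the floor, not the radio; the radio belongs to the building event.
(e) Not entailed — Ivy polished the floor, not the bottle; the bottle belongs to the filling event.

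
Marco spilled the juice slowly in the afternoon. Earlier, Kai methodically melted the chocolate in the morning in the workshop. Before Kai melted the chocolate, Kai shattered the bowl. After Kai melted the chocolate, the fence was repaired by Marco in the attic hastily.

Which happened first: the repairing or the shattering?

The connectives place the shattering before the repairing.

the shattering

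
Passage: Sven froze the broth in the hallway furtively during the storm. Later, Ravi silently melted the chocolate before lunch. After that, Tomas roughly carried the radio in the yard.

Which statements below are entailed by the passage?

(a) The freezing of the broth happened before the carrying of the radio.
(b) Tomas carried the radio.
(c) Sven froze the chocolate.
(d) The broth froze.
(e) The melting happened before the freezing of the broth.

(a), (b), (d)

(a) Entailed — the narrative places the freezing before the carrying.
(b) Entailed — the original entails any weakening of itself; this just drops 'in the yard', 'roughly'.
(c) Not entailed — Sven froze the broth, not the chocolate; the chocolate belongs to the melting event.
(d) Entailed — 'Sven froze the broth' is causative; it entails the inchoative 'the broth froze'.
(e) Not entailed — the narrative places the freezing before the melting, not after.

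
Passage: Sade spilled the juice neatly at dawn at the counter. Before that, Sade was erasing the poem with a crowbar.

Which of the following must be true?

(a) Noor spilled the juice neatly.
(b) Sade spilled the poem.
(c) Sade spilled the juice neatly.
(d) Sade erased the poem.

(a) Not entailed — the passage has Sade spilling the juice, not Noor.
(b) Not entailed — Sade spilled the juice, not the poem; the poem belongs to the erasing event.
(c) Entailed — every conjunct here is already in the original spilling event.
(d) Not entailed — 'was erasing' is progressive on an accomplishment; it does not entail the completed 'erased'.

(c)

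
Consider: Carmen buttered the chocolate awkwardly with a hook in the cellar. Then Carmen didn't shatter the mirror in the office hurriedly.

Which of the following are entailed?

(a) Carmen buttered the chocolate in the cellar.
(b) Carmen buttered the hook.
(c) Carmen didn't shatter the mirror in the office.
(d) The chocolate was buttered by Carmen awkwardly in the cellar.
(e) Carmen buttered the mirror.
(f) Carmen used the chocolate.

(a), (d)

(a) Entailed — the original entails any weakening of itself; this just drops 'with a hook', 'awkwardly'.
(b) Not entailed — the hook is the instrument, not what was buttered.
(c) Not entailed — dropping 'hurriedly' under negation is not valid — the original leaves open that Carmen shattered the mirror some other way.
(d) Entailed — this follows by dropping conjuncts from the buttering event's description.
(e) Not entailed — Carmen buttered the chocolate, not the mirror; the mirror belongs to the shattering event.
(f) Not entailed — the chocolate is the patient, not an instrument — Carmen used a hook.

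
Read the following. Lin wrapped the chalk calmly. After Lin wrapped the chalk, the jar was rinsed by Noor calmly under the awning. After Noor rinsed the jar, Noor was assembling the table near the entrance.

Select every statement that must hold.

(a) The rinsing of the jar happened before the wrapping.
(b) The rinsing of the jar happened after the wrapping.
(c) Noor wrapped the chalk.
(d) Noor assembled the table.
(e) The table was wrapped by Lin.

(b)

(a) Not entailed — the narrative places the wrapping before the rinsing, not after.
(b) Entailed — the narrative places the wrapping before the rinsing.
(c) Not entailed — the passage has Lin wrapping the chalk, not Noor.
(d) Not entailed — 'was assembling' is progressive on an accomplishment; it does not entail the completed 'assembled'.
(e) Not entailed — Lin wrapped the chalk, not the table; the table belongs to the assembling event.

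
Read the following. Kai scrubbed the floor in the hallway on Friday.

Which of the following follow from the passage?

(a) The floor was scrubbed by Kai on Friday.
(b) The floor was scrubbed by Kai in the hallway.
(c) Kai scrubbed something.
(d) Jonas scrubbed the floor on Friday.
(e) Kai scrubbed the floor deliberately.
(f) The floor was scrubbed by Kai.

(a), (b), (c), (f)

(a) Entailed — the original entails any weakening of itself; this just drops 'in the hallway'.
(b) Entailed — dropping 'on Friday' leaves a sub-description the original still satisfies.
(c) Entailed — every conjunct here is already in the original scrubbing event.
(d) Not entailed — the passage has Kai scrubbing the floor, not Jonas.
(e) Not entailed — 'deliberately' adds information not in the original event.
(f) Entailed — this follows by dropping conjuncts from the scrubbing event's description.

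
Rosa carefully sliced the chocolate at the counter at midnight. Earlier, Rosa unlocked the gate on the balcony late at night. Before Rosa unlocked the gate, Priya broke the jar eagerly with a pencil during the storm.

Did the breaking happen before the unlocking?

yes

The narrative orders the breaking before the unlocking.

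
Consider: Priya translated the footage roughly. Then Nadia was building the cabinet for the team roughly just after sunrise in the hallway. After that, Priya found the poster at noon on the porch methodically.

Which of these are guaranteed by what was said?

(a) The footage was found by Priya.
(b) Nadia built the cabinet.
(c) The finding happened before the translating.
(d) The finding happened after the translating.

(d)

(a) Not entailed — Priya found the poster, not the footage; the footage belongs to the translating event.
(b) Not entailed — 'was building' is progressive on an accomplishment; it does not entail the completed 'built'.
(c) Not entailed — the narrative places the translating before the finding, not after.
(d) Entailed — the narrative places the translating before the finding.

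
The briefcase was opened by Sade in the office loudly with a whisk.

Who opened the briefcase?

'Sade' marks the agent of the opening event.

Sade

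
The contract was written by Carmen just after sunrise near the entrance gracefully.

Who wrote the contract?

Carmen

'Carmen' marks the agent of the writing event.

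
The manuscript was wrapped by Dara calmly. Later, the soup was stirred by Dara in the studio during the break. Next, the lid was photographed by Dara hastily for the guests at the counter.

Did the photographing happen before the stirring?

The narrative orders the stirring before the photographing.

no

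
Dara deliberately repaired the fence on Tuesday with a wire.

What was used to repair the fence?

'with a wire' marks the instrument of the repairing event.

a wire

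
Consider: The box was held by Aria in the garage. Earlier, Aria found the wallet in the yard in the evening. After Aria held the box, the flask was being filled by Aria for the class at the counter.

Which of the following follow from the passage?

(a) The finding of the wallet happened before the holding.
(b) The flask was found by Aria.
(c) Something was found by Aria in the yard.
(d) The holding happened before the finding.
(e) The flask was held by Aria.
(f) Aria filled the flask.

(a) Entailed — the narrative places the finding before the holding.
(b) Not entailed — Aria found the wallet, not the flask; the flask belongs to the filling event.
(c) Entailed — dropping 'in the evening' and generalizing the patient leaves a sub-description the original still satisfies.
(d) Not entailed — the narrative places the finding before the holding, not after.
(e) Not entailed — Aria held the box, not the flask; the flask belongs to the filling event.
(f) Not entailed — 'was filling' is progressive on an accomplishment; it does not entail the completed 'filled'.

(a), (c)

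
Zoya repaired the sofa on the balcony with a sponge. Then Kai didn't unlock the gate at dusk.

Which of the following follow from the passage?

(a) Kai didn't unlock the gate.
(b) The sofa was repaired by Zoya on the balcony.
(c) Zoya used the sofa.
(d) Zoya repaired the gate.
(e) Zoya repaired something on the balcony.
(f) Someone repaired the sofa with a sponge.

(b), (e), (f)

(a) Not entailed — dropping 'at dusk' under negation is not valid — the original leaves open that Kai unlocked the gate some other way.
(b) Entailed — dropping 'with a sponge' leaves a sub-description the original still satisfies.
(c) Not entailed — the sofa is the patient, not an instrument — Zoya used a sponge.
(d) Not entailed — Zoya repaired the sofa, not the gate; the gate belongs to the unlocking event.
(e) Entailed — every conjunct here is already in the original repairing event.
(f) Entailed — dropping 'on the balcony' and generalizing the agent leaves a sub-description the original still satisfies.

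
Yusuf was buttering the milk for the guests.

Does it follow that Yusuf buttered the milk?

'was buttering' is progressive; for an accomplishment like 'butter the milk', it doesn't entail completion.

no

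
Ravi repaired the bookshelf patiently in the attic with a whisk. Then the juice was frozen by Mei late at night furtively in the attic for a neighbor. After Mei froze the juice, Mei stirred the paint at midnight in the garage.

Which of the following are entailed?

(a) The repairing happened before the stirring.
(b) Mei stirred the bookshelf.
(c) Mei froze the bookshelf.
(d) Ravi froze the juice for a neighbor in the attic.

(a)

(a) Entailed — the narrative places the repairing before the stirring.
(b) Not entailed — Mei stirred the paint, not the bookshelf; the bookshelf belongs to the repairing event.
(c) Not entailed — Mei froze the juice, not the bookshelf; the bookshelf belongs to the repairing event.
(d) Not entailed — the passage has Mei freezing the juice, not Ravi.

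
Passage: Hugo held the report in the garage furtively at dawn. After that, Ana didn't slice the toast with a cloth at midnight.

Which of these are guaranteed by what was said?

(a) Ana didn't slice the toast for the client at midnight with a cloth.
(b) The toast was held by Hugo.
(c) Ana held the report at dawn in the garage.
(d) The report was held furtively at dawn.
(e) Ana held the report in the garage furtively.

(a), (d)

(a) Entailed — under negation, adding a further restriction is entailed: if no such slicing event occurred, none occurred for the client either.
(b) Not entailed — Hugo held the report, not the toast; the toast belongs to the slicing event.
(c) Not entailed — the passage has Hugo holding the report, not Ana.
(d) Entailed — every conjunct here is already in the original holding event.
(e) Not entailed — the passage has Hugo holding the report, not Ana.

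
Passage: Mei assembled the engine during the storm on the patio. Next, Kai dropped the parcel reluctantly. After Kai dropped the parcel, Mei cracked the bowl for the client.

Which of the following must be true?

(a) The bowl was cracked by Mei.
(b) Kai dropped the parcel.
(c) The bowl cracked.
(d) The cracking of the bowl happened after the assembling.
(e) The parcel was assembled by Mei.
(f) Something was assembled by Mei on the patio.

(a) Entailed — every conjunct here is already in the original cracking event.
(b) Entailed — dropping 'reluctantly' leaves a sub-description the original still satisfies.
(c) Entailed — 'Mei cracked the bowl' is causative; it entails the inchoative 'the bowl cracked'.
(d) Entailed — the narrative places the assembling before the cracking.
(e) Not entailed — Mei assembled the engine, not the parcel; the parcel belongs to the dropping event.
(f) Entailed — this follows by dropping conjuncts from the assembling event's description.

(a), (b), (c), (d), (f)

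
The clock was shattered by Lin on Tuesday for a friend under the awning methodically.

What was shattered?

the clock

'the clock' marks the patient of the shattering event.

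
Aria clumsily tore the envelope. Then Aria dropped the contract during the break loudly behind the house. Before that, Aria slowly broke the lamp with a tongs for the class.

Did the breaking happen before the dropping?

The narrative orders the breaking before the dropping.

yes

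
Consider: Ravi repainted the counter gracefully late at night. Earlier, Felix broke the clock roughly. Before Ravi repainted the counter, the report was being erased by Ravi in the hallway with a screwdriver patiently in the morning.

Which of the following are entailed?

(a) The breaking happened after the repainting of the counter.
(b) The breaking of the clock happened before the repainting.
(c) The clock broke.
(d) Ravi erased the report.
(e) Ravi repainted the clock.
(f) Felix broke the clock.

(a) Not entailed — the narrative places the breaking before the repainting, not after.
(b) Entailed — the narrative places the breaking before the repainting.
(c) Entailed — 'Felix broke the clock' is causative; it entails the inchoative 'the clock broke'.
(d) Not entailed — 'was erasing' is progressive on an accomplishment; it does not entail the completed 'erased'.
(e) Not entailed — Ravi repainted the counter, not the clock; the clock belongs to the breaking event.
(f) Entailed — this follows by dropping conjuncts from the breaking event's description.

(b), (c), (f)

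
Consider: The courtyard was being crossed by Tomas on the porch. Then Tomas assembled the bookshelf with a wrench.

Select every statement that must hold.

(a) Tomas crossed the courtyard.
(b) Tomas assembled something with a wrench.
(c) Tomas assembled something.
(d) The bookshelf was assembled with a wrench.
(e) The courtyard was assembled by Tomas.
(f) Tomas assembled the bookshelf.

(b), (c), (d), (f)

(a) Not entailed — 'was crossing' is progressive on an accomplishment; it does not entail the completed 'crossed'.
(b) Entailed — this follows by dropping conjuncts from the assembling event's description.
(c) Entailed — the original entails any weakening of itself; this just drops 'with a wrench' and generalizes the patient.
(d) Entailed — every conjunct here is already in the original assembling event.
(e) Not entailed — Tomas assembled the bookshelf, not the courtyard; the courtyard belongs to the crossing event.
(f) Entailed — this follows by dropping conjuncts from the assembling event's description.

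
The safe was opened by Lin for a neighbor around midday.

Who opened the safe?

'Lin' marks the agent of the opening event.

Lin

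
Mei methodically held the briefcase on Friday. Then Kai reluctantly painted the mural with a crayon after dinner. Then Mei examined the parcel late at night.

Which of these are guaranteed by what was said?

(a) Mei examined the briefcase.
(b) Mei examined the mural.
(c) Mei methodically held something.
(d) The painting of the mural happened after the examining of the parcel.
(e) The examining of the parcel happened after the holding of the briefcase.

(a) Not entailed — Mei examined the parcel, not the briefcase; the briefcase belongs to the holding event.
(b) Not entailed — Mei examined the parcel, not the mural; the mural belongs to the painting event.
(c) Entailed — dropping 'on Friday' and generalizing the patient leaves a sub-description the original still satisfies.
(d) Not entailed — the narrative places the painting before the examining, not after.
(e) Entailed — the narrative places the holding before the examining.

(c), (e)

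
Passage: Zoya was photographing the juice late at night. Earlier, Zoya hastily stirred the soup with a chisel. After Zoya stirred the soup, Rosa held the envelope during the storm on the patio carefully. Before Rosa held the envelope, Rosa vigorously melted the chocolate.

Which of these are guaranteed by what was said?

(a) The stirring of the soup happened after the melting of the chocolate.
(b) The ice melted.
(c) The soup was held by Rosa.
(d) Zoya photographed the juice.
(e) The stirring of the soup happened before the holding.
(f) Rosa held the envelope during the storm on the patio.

(e), (f)

(a) Not entailed — the narrative doesn't order the melting relative to the stirring.
(b) Not entailed — the chocolate is what melted, not the ice.
(c) Not entailed — Rosa held the envelope, not the soup; the soup belongs to the stirring event.
(d) Not entailed — 'was photographing' is progressive on an accomplishment; it does not entail the completed 'photographed'.
(e) Entailed — the narrative places the stirring before the holding.
(f) Entailed — this follows by dropping conjuncts from the holding event's description.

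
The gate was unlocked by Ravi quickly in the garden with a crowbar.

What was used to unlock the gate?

'with a crowbar' marks the instrument of the unlocking event.

a crowbar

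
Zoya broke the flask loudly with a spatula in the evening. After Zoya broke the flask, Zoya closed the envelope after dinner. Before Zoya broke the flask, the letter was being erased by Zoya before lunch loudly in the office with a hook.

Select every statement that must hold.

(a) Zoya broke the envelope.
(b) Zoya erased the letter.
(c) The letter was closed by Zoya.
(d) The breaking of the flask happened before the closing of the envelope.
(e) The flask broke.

(d), (e)

(a) Not entailed — Zoya broke the flask, not the envelope; the envelope belongs to the closing event.
(b) Not entailed — 'was erasing' is progressive on an accomplishment; it does not entail the completed 'erased'.
(c) Not entailed — Zoya closed the envelope, not the letter; the letter belongs to the erasing event.
(d) Entailed — the narrative places the breaking before the closing.
(e) Entailed — 'Zoya broke the flask' is causative; it entails the inchoative 'the flask broke'.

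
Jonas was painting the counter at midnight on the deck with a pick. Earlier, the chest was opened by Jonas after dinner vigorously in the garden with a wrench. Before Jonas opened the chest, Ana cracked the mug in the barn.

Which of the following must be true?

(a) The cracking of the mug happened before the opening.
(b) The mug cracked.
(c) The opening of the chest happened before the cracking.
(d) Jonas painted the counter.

(a), (b)

(a) Entailed — the narrative places the cracking before the opening.
(b) Entailed — 'Ana cracked the mug' is causative; it entails the inchoative 'the mug cracked'.
(c) Not entailed — the narrative places the cracking before the opening, not after.
(d) Not entailed — 'was painting' is progressive on an accomplishment; it does not entail the completed 'painted'.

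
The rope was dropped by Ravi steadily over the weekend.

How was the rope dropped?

steadily

'steadily' marks the manner of the dropping event.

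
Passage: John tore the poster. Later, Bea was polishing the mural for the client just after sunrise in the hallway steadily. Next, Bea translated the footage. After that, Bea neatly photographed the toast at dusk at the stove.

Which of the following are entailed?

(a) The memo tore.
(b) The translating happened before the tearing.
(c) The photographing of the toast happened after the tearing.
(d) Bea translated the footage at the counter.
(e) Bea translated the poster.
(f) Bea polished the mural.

(c), (f)

(a) Not entailed — the poster is what tore, not the memo.
(b) Not entailed — the narrative places the tearing before the translating, not after.
(c) Entailed — the narrative places the tearing before the photographing.
(d) Not entailed — 'at the counter' adds information not in the original event.
(e) Not entailed — Bea translated the footage, not the poster; the poster belongs to the tearing event.
(f) Entailed — 'polish' is an activity; 'was polishing' entails that some polishing happened, so 'polished' holds.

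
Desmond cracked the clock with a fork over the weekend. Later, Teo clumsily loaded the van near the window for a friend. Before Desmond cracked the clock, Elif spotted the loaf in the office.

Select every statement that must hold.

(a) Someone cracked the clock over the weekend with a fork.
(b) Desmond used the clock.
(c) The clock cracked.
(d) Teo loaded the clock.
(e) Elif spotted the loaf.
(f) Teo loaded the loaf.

(a), (c), (e)

(a) Entailed — the original entails any weakening of itself; this just generalizes the agent.
(b) Not entailed — the clock is the patient, not an instrument — Desmond used a fork.
(c) Entailed — 'Desmond cracked the clock' is causative; it entails the inchoative 'the clock cracked'.
(d) Not entailed — Teo loaded the van, not the clock; the clock belongs to the cracking event.
(e) Entailed — the original entails any weakening of itself; this just drops 'in the office'.
(f) Not entailed — Teo loaded the van, not the loaf; the loaf belongs to the spotting event.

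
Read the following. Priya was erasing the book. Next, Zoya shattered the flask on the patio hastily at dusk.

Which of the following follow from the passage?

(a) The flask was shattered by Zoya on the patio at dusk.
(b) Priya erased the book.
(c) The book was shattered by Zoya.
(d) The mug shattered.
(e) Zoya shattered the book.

(a) Entailed — every conjunct here is already in the original shattering event.
(b) Not entailed — 'was erasing' is progressive on an accomplishment; it does not entail the completed 'erased'.
(c) Not entailed — Zoya shattered the flask, not the book; the book belongs to the erasing event.
(d) Not entailed — the flask is what shattered, not the mug.
(e) Not entailed — Zoya shattered the flask, not the book; the book belongs to the erasing event.

(a)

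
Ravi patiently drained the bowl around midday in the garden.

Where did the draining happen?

in the garden

'in the garden' marks the location of the draining event.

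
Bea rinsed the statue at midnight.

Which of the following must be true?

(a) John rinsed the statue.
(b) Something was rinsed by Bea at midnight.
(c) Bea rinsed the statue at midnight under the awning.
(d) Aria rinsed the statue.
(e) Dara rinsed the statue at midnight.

(a) Not entailed — the passage has Bea rinsing the statue, not John.
(b) Entailed — every conjunct here is already in the original rinsing event.
(c) Not entailed — 'under the awning' adds information not in the original event.
(d) Not entailed — the passage has Bea rinsing the statue, not Aria.
(e) Not entailed — the passage has Bea rinsing the statue, not Dara.

(b)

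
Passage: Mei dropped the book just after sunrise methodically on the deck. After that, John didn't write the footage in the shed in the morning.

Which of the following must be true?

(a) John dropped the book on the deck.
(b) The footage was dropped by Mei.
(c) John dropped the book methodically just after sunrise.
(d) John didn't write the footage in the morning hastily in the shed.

(a) Not entailed — the passage has Mei dropping the book, not John.
(b) Not entailed — Mei dropped the book, not the footage; the footage belongs to the writing event.
(c) Not entailed — the passage has Mei dropping the book, not John.
(d) Entailed — under negation, adding a further restriction is entailed: if no such writing event occurred, none occurred hastily either.

(d)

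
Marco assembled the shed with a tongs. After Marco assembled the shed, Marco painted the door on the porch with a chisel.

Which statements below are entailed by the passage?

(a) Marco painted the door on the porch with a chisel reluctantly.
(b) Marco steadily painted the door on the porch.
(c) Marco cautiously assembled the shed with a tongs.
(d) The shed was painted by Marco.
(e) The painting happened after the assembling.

(e)

(a) Not entailed — 'reluctantly' adds information not in the original event.
(b) Not entailed — 'steadily' adds information not in the original event.
(c) Not entailed — 'cautiously' adds information not in the original event.
(d) Not entailed — Marco painted the door, not the shed; the shed belongs to the assembling event.
(e) Entailed — the narrative places the assembling before the painting.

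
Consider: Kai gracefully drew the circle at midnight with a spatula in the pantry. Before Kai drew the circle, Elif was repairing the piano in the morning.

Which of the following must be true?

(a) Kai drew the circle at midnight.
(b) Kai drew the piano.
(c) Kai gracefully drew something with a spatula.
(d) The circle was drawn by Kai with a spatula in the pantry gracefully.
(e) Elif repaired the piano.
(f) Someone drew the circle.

(a), (c), (d), (f)

(a) Entailed — the original entails any weakening of itself; this just drops 'with a spatula', 'in the pantry', 'gracefully'.
(b) Not entailed — Kai drew the circle, not the piano; the piano belongs to the repairing event.
(c) Entailed — dropping 'at midnight', 'in the pantry' and generalizing the patient leaves a sub-description the original still satisfies.
(d) Entailed — this follows by dropping conjuncts from the drawing event's description.
(e) Not entailed — 'was repairing' is progressive on an accomplishment; it does not entail the completed 'repaired'.
(f) Entailed — this follows by dropping conjuncts from the drawing event's description.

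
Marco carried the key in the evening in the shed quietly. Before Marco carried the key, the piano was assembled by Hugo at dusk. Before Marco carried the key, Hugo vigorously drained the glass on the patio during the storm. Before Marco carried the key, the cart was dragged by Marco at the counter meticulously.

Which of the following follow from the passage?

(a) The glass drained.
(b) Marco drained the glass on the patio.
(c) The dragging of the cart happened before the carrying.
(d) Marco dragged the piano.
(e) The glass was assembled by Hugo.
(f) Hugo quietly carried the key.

(a) Entailed — 'Hugo drained the glass' is causative; it entails the inchoative 'the glass drained'.
(b) Not entailed — the passage has Hugo draining the glass, not Marco.
(c) Entailed — the narrative places the dragging before the carrying.
(d) Not entailed — Marco dragged the cart, not the piano; the piano belongs to the assembling event.
(e) Not entailed — Hugo assembled the piano, not the glass; the glass belongs to the draining event.
(f) Not entailed — the passage has Marco carrying the key, not Hugo.

(a), (c)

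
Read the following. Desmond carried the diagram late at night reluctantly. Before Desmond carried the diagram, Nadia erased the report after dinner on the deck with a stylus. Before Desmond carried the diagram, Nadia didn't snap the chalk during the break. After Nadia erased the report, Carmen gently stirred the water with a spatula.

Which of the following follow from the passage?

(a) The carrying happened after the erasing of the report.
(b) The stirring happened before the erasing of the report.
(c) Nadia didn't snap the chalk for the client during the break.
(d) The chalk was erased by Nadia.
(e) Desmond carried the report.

(a), (c)

(a) Entailed — the narrative places the erasing before the carrying.
(b) Not entailed — the narrative places the erasing before the stirring, not after.
(c) Entailed — under negation, adding a further restriction is entailed: if no such snapping event occurred, none occurred for the client either.
(d) Not entailed — Nadia erased the report, not the chalk; the chalk belongs to the snapping event.
(e) Not entailed — Desmond carried the diagram, not the report; the report belongs to the erasing event.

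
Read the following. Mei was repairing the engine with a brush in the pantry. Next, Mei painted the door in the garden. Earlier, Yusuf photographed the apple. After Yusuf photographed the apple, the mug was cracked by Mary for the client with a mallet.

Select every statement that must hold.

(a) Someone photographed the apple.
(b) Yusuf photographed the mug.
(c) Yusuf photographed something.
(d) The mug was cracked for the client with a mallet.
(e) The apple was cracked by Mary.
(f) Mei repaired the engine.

(a), (c), (d)

(a) Entailed — the original entails any weakening of itself; this just generalizes the agent.
(b) Not entailed — Yusuf photographed the apple, not the mug; the mug belongs to the cracking event.
(c) Entailed — every conjunct here is already in the original photographing event.
(d) Entailed — this follows by dropping conjuncts from the cracking event's description.
(e) Not entailed — Mary cracked the mug, not the apple; the apple belongs to the photographing event.
(f) Not entailed — 'was repairing' is progressive on an accomplishment; it does not entail the completed 'repaired'.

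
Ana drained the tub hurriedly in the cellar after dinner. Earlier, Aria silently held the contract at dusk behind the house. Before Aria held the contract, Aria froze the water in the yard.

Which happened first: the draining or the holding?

the holding

The connectives place the holding before the draining.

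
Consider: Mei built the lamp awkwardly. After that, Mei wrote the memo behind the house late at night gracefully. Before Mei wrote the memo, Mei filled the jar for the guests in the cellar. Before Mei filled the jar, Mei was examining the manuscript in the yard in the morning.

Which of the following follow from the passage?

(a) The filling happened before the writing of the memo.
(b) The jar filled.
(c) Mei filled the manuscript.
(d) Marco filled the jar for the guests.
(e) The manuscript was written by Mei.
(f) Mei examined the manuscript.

(a), (b), (f)

(a) Entailed — the narrative places the filling before the writing.
(b) Entailed — 'Mei filled the jar' is causative; it entails the inchoative 'the jar filled'.
(c) Not entailed — Mei filled the jar, not the manuscript; the manuscript belongs to the examining event.
(d) Not entailed — the passage has Mei filling the jar, not Marco.
(e) Not entailed — Mei wrote the memo, not the manuscript; the manuscript belongs to the examining event.
(f) Entailed — 'examine' is an activity; 'was examining' entails that some examining happened, so 'examined' holds.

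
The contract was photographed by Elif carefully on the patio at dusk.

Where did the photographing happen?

on the patio

'on the patio' marks the location of the photographing event.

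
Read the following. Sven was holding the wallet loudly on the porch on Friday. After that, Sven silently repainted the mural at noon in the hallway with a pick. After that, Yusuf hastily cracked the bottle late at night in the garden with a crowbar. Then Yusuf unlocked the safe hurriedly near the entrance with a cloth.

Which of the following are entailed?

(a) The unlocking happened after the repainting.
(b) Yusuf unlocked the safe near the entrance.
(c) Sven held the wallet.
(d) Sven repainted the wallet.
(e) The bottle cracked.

(a) Entailed — the narrative places the repainting before the unlocking.
(b) Entailed — this follows by dropping conjuncts from the unlocking event's description.
(c) Entailed — 'hold' is an activity; 'was holding' entails that some holding happened, so 'held' holds.
(d) Not entailed — Sven repainted the mural, not the wallet; the wallet belongs to the holding event.
(e) Entailed — 'Yusuf cracked the bottle' is causative; it entails the inchoative 'the bottle cracked'.

(a), (b), (c), (e)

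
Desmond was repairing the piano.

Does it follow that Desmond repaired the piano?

'was repairing' is progressive; for an accomplishment like 'repair the piano', it doesn't entail completion.

no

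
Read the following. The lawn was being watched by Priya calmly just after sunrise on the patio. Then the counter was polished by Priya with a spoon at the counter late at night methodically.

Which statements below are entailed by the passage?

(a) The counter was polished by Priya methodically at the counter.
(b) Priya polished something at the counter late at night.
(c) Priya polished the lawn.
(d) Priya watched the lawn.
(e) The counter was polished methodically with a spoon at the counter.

(a) Entailed — every conjunct here is already in the original polishing event.
(b) Entailed — every conjunct here is already in the original polishing event.
(c) Not entailed — Priya polished the counter, not the lawn; the lawn belongs to the watching event.
(d) Entailed — 'watch' is an activity; 'was watching' entails that some watching happened, so 'watched' holds.
(e) Entailed — every conjunct here is already in the original polishing event.

(a), (b), (d), (e)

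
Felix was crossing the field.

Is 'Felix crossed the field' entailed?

no

'was crossing' is progressive; for an accomplishment like 'cross the field', it doesn't entail completion.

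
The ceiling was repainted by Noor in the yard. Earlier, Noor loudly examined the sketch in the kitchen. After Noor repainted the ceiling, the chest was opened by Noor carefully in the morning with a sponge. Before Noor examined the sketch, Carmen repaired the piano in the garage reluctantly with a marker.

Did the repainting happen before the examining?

The narrative orders the examining before the repainting.

no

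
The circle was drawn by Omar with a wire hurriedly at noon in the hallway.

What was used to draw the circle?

a wire

'with a wire' marks the instrument of the drawing event.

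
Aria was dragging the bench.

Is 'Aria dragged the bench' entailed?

'drag' is atelic; if Aria was dragging the bench, then Aria dragged the bench (for some time).

yes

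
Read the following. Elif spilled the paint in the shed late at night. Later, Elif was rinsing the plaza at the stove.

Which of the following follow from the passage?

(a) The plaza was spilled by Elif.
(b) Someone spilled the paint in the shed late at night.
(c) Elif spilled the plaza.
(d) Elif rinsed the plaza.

(b), (d)

(a) Not entailed — Elif spilled the paint, not the plaza; the plaza belongs to the rinsing event.
(b) Entailed — this follows by dropping conjuncts from the spilling event's description.
(c) Not entailed — Elif spilled the paint, not the plaza; the plaza belongs to the rinsing event.
(d) Entailed — 'rinse' is an activity; 'was rinsing' entails that some rinsing happened, so 'rinsed' holds.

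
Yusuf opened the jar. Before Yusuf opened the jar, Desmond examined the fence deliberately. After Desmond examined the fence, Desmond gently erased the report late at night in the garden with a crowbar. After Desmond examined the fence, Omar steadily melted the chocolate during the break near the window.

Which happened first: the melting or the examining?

The connectives place the examining before the melting.

the examining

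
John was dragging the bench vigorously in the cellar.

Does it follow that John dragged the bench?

yes

'drag' is atelic; if John was dragging the bench, then John dragged the bench (for some time).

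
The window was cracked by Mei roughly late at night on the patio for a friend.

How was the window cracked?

'roughly' marks the manner of the cracking event.

roughly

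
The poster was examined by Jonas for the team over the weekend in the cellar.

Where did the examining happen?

in the cellar

'in the cellar' marks the location of the examining event.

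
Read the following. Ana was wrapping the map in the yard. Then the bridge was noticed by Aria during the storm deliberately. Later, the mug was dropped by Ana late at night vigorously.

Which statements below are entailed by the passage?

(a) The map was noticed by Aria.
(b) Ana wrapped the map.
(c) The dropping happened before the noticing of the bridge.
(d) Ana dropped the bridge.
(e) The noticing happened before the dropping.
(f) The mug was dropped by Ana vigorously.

(a) Not entailed — Aria noticed the bridge, not the map; the map belongs to the wrapping event.
(b) Not entailed — 'was wrapping' is progressive on an accomplishment; it does not entail the completed 'wrapped'.
(c) Not entailed — the narrative places the noticing before the dropping, not after.
(d) Not entailed — Ana dropped the mug, not the bridge; the bridge belongs to the noticing event.
(e) Entailed — the narrative places the noticing before the dropping.
(f) Entailed — dropping 'late at night' leaves a sub-description the original still satisfies.

(e), (f)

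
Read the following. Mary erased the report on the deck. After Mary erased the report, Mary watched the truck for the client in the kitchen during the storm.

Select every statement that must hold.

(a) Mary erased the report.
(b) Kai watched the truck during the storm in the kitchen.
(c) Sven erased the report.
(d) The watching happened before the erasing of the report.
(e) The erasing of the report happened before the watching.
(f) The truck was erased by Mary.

(a), (e)

(a) Entailed — the original entails any weakening of itself; this just drops 'on the deck'.
(b) Not entailed — the passage has Mary watching the truck, not Kai.
(c) Not entailed — the passage has Mary erasing the report, not Sven.
(d) Not entailed — the narrative places the erasing before the watching, not after.
(e) Entailed — the narrative places the erasing before the watching.
(f) Not entailed — Mary erased the report, not the truck; the truck belongs to the watching event.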